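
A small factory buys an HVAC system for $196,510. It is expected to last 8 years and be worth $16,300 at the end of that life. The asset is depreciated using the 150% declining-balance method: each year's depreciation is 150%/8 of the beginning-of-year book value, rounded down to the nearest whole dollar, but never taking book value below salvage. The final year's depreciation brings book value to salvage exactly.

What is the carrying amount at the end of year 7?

$45,937

Depreciable base = $196,510 − $16,300 = $180,210.
Year 1: ⌊$196,510 × 150%/8⌋ = $36,845. Book value $159,665.
Year 2: ⌊$159,665 × 150%/8⌋ = $29,937. Book value $129,728.
Year 3: ⌊$129,728 × 150%/8⌋ = $24,324. Book value $105,404.
Year 4: ⌊$105,404 × 150%/8⌋ = $19,763. Book value $85,641.
Year 5: ⌊$85,641 × 150%/8⌋ = $16,057. Book value $69,584.
Year 6: ⌊$69,584 × 150%/8⌋ = $13,047. Book value $56,537.
Year 7: ⌊$56,537 × 150%/8⌋ = $10,600. Book value $45,937.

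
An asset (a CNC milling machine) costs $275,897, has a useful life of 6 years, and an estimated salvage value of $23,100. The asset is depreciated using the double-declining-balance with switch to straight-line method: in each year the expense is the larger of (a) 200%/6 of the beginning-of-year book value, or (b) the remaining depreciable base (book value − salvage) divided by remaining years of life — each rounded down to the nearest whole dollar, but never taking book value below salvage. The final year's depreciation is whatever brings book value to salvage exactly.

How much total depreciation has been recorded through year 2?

$153,275

Depreciable base = $275,897 − $23,100 = $252,797.
Year 1: DB = ⌊$275,897 × 200%/6⌋ = $91,965; SL = ⌊$252,797/6⌋ = $42,132 → take DB $91,965. Book value $183,932.
Year 2: DB = ⌊$183,932 × 200%/6⌋ = $61,310; SL = ⌊$160,832/5⌋ = $32,166 → take DB $61,310. Book value $122,622.
Accumulated through year 2 = $275,897 − $122,622 = $153,275.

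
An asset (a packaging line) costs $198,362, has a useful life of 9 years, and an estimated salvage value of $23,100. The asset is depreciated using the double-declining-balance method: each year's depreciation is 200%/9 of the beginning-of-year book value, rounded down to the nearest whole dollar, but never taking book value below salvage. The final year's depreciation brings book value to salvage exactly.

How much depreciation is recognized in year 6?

Depreciable base = $198,362 − $23,100 = $175,262.
Year 1: ⌊$198,362 × 200%/9⌋ = $44,080. Book value $154,282.
Year 2: ⌊$154,282 × 200%/9⌋ = $34,284. Book value $119,998.
Year 3: ⌊$119,998 × 200%/9⌋ = $26,666. Book value $93,332.
Year 4: ⌊$93,332 × 200%/9⌋ = $20,740. Book value $72,592.
Year 5: ⌊$72,592 × 200%/9⌋ = $16,131. Book value $56,461.
Year 6: ⌊$56,461 × 200%/9⌋ = $12,546. Book value $43,915.

$12,546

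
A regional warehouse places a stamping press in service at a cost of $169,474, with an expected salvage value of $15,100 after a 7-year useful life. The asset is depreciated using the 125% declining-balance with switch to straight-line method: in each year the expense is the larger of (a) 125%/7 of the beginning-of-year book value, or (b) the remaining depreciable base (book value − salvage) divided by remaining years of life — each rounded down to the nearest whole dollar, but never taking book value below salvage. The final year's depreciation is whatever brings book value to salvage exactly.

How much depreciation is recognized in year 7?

Depreciable base = $169,474 − $15,100 = $154,374.
Year 1: DB = ⌊$169,474 × 125%/7⌋ = $30,263; SL = ⌊$154,374/7⌋ = $22,053 → take DB $30,263. Book value $139,211.
Year 2: DB = ⌊$139,211 × 125%/7⌋ = $24,859; SL = ⌊$124,111/6⌋ = $20,685 → take DB $24,859. Book value $114,352.
Year 3: DB = ⌊$114,352 × 125%/7⌋ = $20,420; SL = ⌊$99,252/5⌋ = $19,850 → take DB $20,420. Book value $93,932.
Year 4: DB = ⌊$93,932 × 125%/7⌋ = $16,773; SL = ⌊$78,832/4⌋ = $19,708 → take SL $19,708. Book value $74,224.
Year 5: DB = ⌊$74,224 × 125%/7⌋ = $13,254; SL = ⌊$59,124/3⌋ = $19,708 → take SL $19,708. Book value $54,516.
Year 6: DB = ⌊$54,516 × 125%/7⌋ = $9,735; SL = ⌊$39,416/2⌋ = $19,708 → take SL $19,708. Book value $34,808.
Year 7 (final): $34,808 − $15,100 = $19,708. Book value $15,100.

$19,708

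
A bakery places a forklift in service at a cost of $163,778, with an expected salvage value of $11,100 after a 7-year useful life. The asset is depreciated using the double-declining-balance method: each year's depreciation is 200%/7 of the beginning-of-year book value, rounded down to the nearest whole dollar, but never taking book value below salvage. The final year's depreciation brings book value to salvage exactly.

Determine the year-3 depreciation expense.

Depreciable base = $163,778 − $11,100 = $152,678.
Year 1: ⌊$163,778 × 200%/7⌋ = $46,793. Book value $116,985.
Year 2: ⌊$116,985 × 200%/7⌋ = $33,424. Book value $83,561.
Year 3: ⌊$83,561 × 200%/7⌋ = $23,874. Book value $59,687.

$23,874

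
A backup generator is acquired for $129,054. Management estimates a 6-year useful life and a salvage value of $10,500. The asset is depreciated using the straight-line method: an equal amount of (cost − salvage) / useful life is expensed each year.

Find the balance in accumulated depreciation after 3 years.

Depreciable base = $129,054 − $10,500 = $118,554.
Annual expense = $118,554 / 6 = $19,759.
End of year 1: book value $109,295.
End of year 2: book value $89,536.
End of year 3: book value $69,777.
Accumulated through year 3 = $129,054 − $69,777 = $59,277.

$59,277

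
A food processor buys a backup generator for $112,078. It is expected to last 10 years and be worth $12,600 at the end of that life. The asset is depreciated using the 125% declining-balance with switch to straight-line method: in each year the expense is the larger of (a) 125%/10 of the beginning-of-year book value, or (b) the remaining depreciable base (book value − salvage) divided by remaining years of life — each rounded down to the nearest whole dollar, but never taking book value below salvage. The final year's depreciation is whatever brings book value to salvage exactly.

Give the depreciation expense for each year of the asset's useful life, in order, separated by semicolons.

$14,009; $12,258; $10,726; $9,385; $8,850; $8,850; $8,850; $8,850; $8,850; $8,850

Depreciable base = $112,078 − $12,600 = $99,478.
Year 1: DB = ⌊$112,078 × 125%/10⌋ = $14,009; SL = ⌊$99,478/10⌋ = $9,947 → take DB $14,009. Book value $98,069.
Year 2: DB = ⌊$98,069 × 125%/10⌋ = $12,258; SL = ⌊$85,469/9⌋ = $9,496 → take DB $12,258. Book value $85,811.
Year 3: DB = ⌊$85,811 × 125%/10⌋ = $10,726; SL = ⌊$73,211/8⌋ = $9,151 → take DB $10,726. Book value $75,085.
Year 4: DB = ⌊$75,085 × 125%/10⌋ = $9,385; SL = ⌊$62,485/7⌋ = $8,926 → take DB $9,385. Book value $65,700.
Year 5: DB = ⌊$65,700 × 125%/10⌋ = $8,212; SL = ⌊$53,100/6⌋ = $8,850 → take SL $8,850. Book value $56,850.
Year 6: DB = ⌊$56,850 × 125%/10⌋ = $7,106; SL = ⌊$44,250/5⌋ = $8,850 → take SL $8,850. Book value $48,000.
Year 7: DB = ⌊$48,000 × 125%/10⌋ = $6,000; SL = ⌊$35,400/4⌋ = $8,850 → take SL $8,850. Book value $39,150.
Year 8: DB = ⌊$39,150 × 125%/10⌋ = $4,893; SL = ⌊$26,550/3⌋ = $8,850 → take SL $8,850. Book value $30,300.
Year 9: DB = ⌊$30,300 × 125%/10⌋ = $3,787; SL = ⌊$17,700/2⌋ = $8,850 → take SL $8,850. Book value $21,450.
Year 10 (final): $21,450 − $12,600 = $8,850. Book value $12,600.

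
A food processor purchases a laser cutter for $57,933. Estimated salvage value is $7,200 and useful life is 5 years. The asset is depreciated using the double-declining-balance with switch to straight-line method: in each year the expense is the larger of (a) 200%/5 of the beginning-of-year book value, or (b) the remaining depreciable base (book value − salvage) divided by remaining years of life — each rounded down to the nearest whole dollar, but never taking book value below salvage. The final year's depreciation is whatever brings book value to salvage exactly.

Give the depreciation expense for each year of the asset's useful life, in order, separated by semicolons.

Depreciable base = $57,933 − $7,200 = $50,733.
Year 1: DB = ⌊$57,933 × 200%/5⌋ = $23,173; SL = ⌊$50,733/5⌋ = $10,146 → take DB $23,173. Book value $34,760.
Year 2: DB = ⌊$34,760 × 200%/5⌋ = $13,904; SL = ⌊$27,560/4⌋ = $6,890 → take DB $13,904. Book value $20,856.
Year 3: DB = ⌊$20,856 × 200%/5⌋ = $8,342; SL = ⌊$13,656/3⌋ = $4,552 → take DB $8,342. Book value $12,514.
Year 4: DB = ⌊$12,514 × 200%/5⌋ = $5,005; SL = ⌊$5,314/2⌋ = $2,657 → take DB $5,005. Book value $7,509.
Year 5 (final): $7,509 − $7,200 = $309. Book value $7,200.

$23,173; $13,904; $8,342; $5,005; $309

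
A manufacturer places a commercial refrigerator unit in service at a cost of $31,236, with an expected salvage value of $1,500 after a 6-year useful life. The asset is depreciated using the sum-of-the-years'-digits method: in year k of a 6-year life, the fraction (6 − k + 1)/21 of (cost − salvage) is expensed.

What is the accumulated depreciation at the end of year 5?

Depreciable base = $31,236 − $1,500 = $29,736.
Sum of the years' digits = 6+5+4+3+2+1 = 21.
Year 1: $29,736 × 6/21 = $8,496. Book value $22,740.
Year 2: $29,736 × 5/21 = $7,080. Book value $15,660.
Year 3: $29,736 × 4/21 = $5,664. Book value $9,996.
Year 4: $29,736 × 3/21 = $4,248. Book value $5,748.
Year 5: $29,736 × 2/21 = $2,832. Book value $2,916.
Accumulated through year 5 = $31,236 − $2,916 = $28,320.

$28,320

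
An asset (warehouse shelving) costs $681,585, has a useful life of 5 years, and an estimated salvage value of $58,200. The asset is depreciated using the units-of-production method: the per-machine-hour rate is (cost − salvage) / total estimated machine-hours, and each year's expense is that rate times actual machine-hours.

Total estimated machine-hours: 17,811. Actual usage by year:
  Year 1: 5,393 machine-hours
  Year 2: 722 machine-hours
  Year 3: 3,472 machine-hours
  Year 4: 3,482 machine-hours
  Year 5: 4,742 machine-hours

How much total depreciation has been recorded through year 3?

$335,545

Depreciable base = $681,585 − $58,200 = $623,385.
Rate = $623,385 / 17,811 machine-hours = $35 per machine-hour.
Year 1: 5,393 × $35 = $188,755. Book value $492,830.
Year 2: 722 × $35 = $25,270. Book value $467,560.
Year 3: 3,472 × $35 = $121,520. Book value $346,040.
Accumulated through year 3 = $681,585 − $346,040 = $335,545.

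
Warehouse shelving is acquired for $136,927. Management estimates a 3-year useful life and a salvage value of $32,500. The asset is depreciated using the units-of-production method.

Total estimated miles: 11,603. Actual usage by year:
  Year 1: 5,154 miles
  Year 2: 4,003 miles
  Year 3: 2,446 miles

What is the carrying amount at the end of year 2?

Depreciable base = $136,927 − $32,500 = $104,427.
Rate = $104,427 / 11,603 miles = $9 per mile.
Year 1: 5,154 × $9 = $46,386. Book value $90,541.
Year 2: 4,003 × $9 = $36,027. Book value $54,514.

$54,514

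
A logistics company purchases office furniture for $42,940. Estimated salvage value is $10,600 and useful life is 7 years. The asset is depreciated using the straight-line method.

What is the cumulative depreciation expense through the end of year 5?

$23,100

Depreciable base = $42,940 − $10,600 = $32,340.
Annual expense = $32,340 / 7 = $4,620.
End of year 1: book value $38,320.
End of year 2: book value $33,700.
End of year 3: book value $29,080.
End of year 4: book value $24,460.
End of year 5: book value $19,840.
Accumulated through year 5 = $42,940 − $19,840 = $23,100.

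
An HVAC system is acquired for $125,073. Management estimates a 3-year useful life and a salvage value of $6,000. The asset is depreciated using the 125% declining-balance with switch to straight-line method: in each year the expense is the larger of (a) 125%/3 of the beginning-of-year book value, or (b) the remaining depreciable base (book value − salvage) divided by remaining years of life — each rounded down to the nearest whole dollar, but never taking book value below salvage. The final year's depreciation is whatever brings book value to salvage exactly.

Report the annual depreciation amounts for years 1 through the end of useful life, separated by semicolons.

Depreciable base = $125,073 − $6,000 = $119,073.
Year 1: DB = ⌊$125,073 × 125%/3⌋ = $52,113; SL = ⌊$119,073/3⌋ = $39,691 → take DB $52,113. Book value $72,960.
Year 2: DB = ⌊$72,960 × 125%/3⌋ = $30,400; SL = ⌊$66,960/2⌋ = $33,480 → take SL $33,480. Book value $39,480.
Year 3 (final): $39,480 − $6,000 = $33,480. Book value $6,000.

$52,113; $33,480; $33,480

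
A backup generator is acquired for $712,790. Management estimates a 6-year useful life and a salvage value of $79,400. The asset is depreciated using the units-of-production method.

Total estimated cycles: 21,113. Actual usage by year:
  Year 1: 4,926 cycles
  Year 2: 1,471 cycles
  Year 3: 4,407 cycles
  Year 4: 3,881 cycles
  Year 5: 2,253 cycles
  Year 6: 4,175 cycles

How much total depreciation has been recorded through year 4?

$440,550

Depreciable base = $712,790 − $79,400 = $633,390.
Rate = $633,390 / 21,113 cycles = $30 per cycle.
Year 1: 4,926 × $30 = $147,780. Book value $565,010.
Year 2: 1,471 × $30 = $44,130. Book value $520,880.
Year 3: 4,407 × $30 = $132,210. Book value $388,670.
Year 4: 3,881 × $30 = $116,430. Book value $272,240.
Accumulated through year 4 = $712,790 − $272,240 = $440,550.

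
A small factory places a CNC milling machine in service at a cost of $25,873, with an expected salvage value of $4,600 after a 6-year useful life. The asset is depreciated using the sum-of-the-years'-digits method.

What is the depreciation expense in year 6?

$1,013

Depreciable base = $25,873 − $4,600 = $21,273.
Sum of the years' digits = 6+5+4+3+2+1 = 21.
Year 1: $21,273 × 6/21 = $6,078. Book value $19,795.
Year 2: $21,273 × 5/21 = $5,065. Book value $14,730.
Year 3: $21,273 × 4/21 = $4,052. Book value $10,678.
Year 4: $21,273 × 3/21 = $3,039. Book value $7,639.
Year 5: $21,273 × 2/21 = $2,026. Book value $5,613.
Year 6: $21,273 × 1/21 = $1,013. Book value $4,600.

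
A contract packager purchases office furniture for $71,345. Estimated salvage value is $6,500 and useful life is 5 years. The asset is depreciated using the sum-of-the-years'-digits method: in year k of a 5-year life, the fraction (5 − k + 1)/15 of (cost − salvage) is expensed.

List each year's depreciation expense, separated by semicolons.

$21,615; $17,292; $12,969; $8,646; $4,323

Depreciable base = $71,345 − $6,500 = $64,845.
Sum of the years' digits = 5+4+3+2+1 = 15.
Year 1: $64,845 × 5/15 = $21,615. Book value $49,730.
Year 2: $64,845 × 4/15 = $17,292. Book value $32,438.
Year 3: $64,845 × 3/15 = $12,969. Book value $19,469.
Year 4: $64,845 × 2/15 = $8,646. Book value $10,823.
Year 5: $64,845 × 1/15 = $4,323. Book value $6,500.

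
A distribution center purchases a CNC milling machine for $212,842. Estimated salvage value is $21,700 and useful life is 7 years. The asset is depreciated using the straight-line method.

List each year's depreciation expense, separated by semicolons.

Depreciable base = $212,842 − $21,700 = $191,142.
Annual expense = $191,142 / 7 = $27,306.
End of year 1: book value $185,536.
End of year 2: book value $158,230.
End of year 3: book value $130,924.
End of year 4: book value $103,618.
End of year 5: book value $76,312.
End of year 6: book value $49,006.
End of year 7: book value $21,700.

$27,306; $27,306; $27,306; $27,306; $27,306; $27,306; $27,306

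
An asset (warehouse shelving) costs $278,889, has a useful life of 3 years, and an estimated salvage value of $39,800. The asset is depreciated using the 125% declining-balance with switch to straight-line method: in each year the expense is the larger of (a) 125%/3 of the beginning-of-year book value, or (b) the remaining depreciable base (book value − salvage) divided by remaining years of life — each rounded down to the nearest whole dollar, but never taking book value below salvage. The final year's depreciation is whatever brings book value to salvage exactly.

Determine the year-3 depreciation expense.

Depreciable base = $278,889 − $39,800 = $239,089.
Year 1: DB = ⌊$278,889 × 125%/3⌋ = $116,203; SL = ⌊$239,089/3⌋ = $79,696 → take DB $116,203. Book value $162,686.
Year 2: DB = ⌊$162,686 × 125%/3⌋ = $67,785; SL = ⌊$122,886/2⌋ = $61,443 → take DB $67,785. Book value $94,901.
Year 3 (final): $94,901 − $39,800 = $55,101. Book value $39,800.

$55,101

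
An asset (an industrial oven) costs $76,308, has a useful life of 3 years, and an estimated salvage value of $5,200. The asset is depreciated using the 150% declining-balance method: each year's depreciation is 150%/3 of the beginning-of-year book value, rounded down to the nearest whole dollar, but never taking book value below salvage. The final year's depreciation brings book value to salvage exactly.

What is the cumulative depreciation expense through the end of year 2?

Depreciable base = $76,308 − $5,200 = $71,108.
Year 1: ⌊$76,308 × 150%/3⌋ = $38,154. Book value $38,154.
Year 2: ⌊$38,154 × 150%/3⌋ = $19,077. Book value $19,077.
Accumulated through year 2 = $76,308 − $19,077 = $57,231.

$57,231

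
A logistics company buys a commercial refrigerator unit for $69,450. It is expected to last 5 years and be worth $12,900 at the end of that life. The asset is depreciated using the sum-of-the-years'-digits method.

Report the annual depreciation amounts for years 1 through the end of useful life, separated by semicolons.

Depreciable base = $69,450 − $12,900 = $56,550.
Sum of the years' digits = 5+4+3+2+1 = 15.
Year 1: $56,550 × 5/15 = $18,850. Book value $50,600.
Year 2: $56,550 × 4/15 = $15,080. Book value $35,520.
Year 3: $56,550 × 3/15 = $11,310. Book value $24,210.
Year 4: $56,550 × 2/15 = $7,540. Book value $16,670.
Year 5: $56,550 × 1/15 = $3,770. Book value $12,900.

$18,850; $15,080; $11,310; $7,540; $3,770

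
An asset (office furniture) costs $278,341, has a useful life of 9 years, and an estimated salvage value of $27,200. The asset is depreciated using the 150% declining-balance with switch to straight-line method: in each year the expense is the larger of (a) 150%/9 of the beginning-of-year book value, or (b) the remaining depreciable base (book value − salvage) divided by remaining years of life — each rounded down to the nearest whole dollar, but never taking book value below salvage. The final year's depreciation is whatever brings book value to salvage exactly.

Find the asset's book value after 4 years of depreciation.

Depreciable base = $278,341 − $27,200 = $251,141.
Year 1: DB = ⌊$278,341 × 150%/9⌋ = $46,390; SL = ⌊$251,141/9⌋ = $27,904 → take DB $46,390. Book value $231,951.
Year 2: DB = ⌊$231,951 × 150%/9⌋ = $38,658; SL = ⌊$204,751/8⌋ = $25,593 → take DB $38,658. Book value $193,293.
Year 3: DB = ⌊$193,293 × 150%/9⌋ = $32,215; SL = ⌊$166,093/7⌋ = $23,727 → take DB $32,215. Book value $161,078.
Year 4: DB = ⌊$161,078 × 150%/9⌋ = $26,846; SL = ⌊$133,878/6⌋ = $22,313 → take DB $26,846. Book value $134,232.

$134,232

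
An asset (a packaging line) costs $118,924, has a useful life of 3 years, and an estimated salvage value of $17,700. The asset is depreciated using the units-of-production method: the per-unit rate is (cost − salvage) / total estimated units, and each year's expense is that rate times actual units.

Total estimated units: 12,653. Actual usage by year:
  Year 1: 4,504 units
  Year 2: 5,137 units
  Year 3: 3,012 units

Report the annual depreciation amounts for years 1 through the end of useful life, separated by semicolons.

Depreciable base = $118,924 − $17,700 = $101,224.
Rate = $101,224 / 12,653 units = $8 per unit.
Year 1: 4,504 × $8 = $36,032. Book value $82,892.
Year 2: 5,137 × $8 = $41,096. Book value $41,796.
Year 3: 3,012 × $8 = $24,096. Book value $17,700.

$36,032; $41,096; $24,096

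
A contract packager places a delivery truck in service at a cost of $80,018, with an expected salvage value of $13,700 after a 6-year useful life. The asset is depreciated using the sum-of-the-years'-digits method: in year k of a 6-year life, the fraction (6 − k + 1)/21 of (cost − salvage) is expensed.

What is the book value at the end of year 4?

$23,174

Depreciable base = $80,018 − $13,700 = $66,318.
Sum of the years' digits = 6+5+4+3+2+1 = 21.
Year 1: $66,318 × 6/21 = $18,948. Book value $61,070.
Year 2: $66,318 × 5/21 = $15,790. Book value $45,280.
Year 3: $66,318 × 4/21 = $12,632. Book value $32,648.
Year 4: $66,318 × 3/21 = $9,474. Book value $23,174.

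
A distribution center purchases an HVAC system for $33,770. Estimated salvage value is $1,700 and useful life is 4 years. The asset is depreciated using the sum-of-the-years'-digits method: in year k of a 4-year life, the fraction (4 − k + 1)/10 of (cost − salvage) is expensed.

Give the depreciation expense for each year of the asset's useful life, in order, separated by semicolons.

Depreciable base = $33,770 − $1,700 = $32,070.
Sum of the years' digits = 4+3+2+1 = 10.
Year 1: $32,070 × 4/10 = $12,828. Book value $20,942.
Year 2: $32,070 × 3/10 = $9,621. Book value $11,321.
Year 3: $32,070 × 2/10 = $6,414. Book value $4,907.
Year 4: $32,070 × 1/10 = $3,207. Book value $1,700.

$12,828; $9,621; $6,414; $3,207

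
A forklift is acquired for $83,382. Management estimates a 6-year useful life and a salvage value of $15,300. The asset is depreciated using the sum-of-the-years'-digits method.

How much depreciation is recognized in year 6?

Depreciable base = $83,382 − $15,300 = $68,082.
Sum of the years' digits = 6+5+4+3+2+1 = 21.
Year 1: $68,082 × 6/21 = $19,452. Book value $63,930.
Year 2: $68,082 × 5/21 = $16,210. Book value $47,720.
Year 3: $68,082 × 4/21 = $12,968. Book value $34,752.
Year 4: $68,082 × 3/21 = $9,726. Book value $25,026.
Year 5: $68,082 × 2/21 = $6,484. Book value $18,542.
Year 6: $68,082 × 1/21 = $3,242. Book value $15,300.

$3,242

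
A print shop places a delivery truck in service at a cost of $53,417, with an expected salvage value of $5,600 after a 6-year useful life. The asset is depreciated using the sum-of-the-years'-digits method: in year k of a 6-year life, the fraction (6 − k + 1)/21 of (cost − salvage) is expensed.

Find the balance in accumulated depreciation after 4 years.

Depreciable base = $53,417 − $5,600 = $47,817.
Sum of the years' digits = 6+5+4+3+2+1 = 21.
Year 1: $47,817 × 6/21 = $13,662. Book value $39,755.
Year 2: $47,817 × 5/21 = $11,385. Book value $28,370.
Year 3: $47,817 × 4/21 = $9,108. Book value $19,262.
Year 4: $47,817 × 3/21 = $6,831. Book value $12,431.
Accumulated through year 4 = $53,417 − $12,431 = $40,986.

$40,986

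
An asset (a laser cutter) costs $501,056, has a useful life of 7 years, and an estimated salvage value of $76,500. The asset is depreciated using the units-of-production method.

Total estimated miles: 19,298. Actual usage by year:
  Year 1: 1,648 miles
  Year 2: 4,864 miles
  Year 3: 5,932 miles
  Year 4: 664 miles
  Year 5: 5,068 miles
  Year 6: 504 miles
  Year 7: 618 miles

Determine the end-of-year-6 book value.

Depreciable base = $501,056 − $76,500 = $424,556.
Rate = $424,556 / 19,298 miles = $22 per mile.
Year 1: 1,648 × $22 = $36,256. Book value $464,800.
Year 2: 4,864 × $22 = $107,008. Book value $357,792.
Year 3: 5,932 × $22 = $130,504. Book value $227,288.
Year 4: 664 × $22 = $14,608. Book value $212,680.
Year 5: 5,068 × $22 = $111,496. Book value $101,184.
Year 6: 504 × $22 = $11,088. Book value $90,096.

$90,096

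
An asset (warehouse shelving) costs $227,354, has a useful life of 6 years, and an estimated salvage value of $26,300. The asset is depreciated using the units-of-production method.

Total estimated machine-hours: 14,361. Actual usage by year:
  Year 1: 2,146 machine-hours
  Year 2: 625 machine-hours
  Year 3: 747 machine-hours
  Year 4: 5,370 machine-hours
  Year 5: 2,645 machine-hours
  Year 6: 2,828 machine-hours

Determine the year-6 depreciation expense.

$39,592

Depreciable base = $227,354 − $26,300 = $201,054.
Rate = $201,054 / 14,361 machine-hours = $14 per machine-hour.
Year 1: 2,146 × $14 = $30,044. Book value $197,310.
Year 2: 625 × $14 = $8,750. Book value $188,560.
Year 3: 747 × $14 = $10,458. Book value $178,102.
Year 4: 5,370 × $14 = $75,180. Book value $102,922.
Year 5: 2,645 × $14 = $37,030. Book value $65,892.
Year 6: 2,828 × $14 = $39,592. Book value $26,300.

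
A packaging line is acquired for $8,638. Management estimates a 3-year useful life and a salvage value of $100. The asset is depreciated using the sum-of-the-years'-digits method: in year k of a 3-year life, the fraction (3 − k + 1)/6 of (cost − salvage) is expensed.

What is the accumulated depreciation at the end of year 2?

Depreciable base = $8,638 − $100 = $8,538.
Sum of the years' digits = 3+2+1 = 6.
Year 1: $8,538 × 3/6 = $4,269. Book value $4,369.
Year 2: $8,538 × 2/6 = $2,846. Book value $1,523.
Accumulated through year 2 = $8,638 − $1,523 = $7,115.

$7,115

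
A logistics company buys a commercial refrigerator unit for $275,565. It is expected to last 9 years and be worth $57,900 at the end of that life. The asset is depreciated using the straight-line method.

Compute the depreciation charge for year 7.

$24,185

Depreciable base = $275,565 − $57,900 = $217,665.
Annual expense = $217,665 / 9 = $24,185.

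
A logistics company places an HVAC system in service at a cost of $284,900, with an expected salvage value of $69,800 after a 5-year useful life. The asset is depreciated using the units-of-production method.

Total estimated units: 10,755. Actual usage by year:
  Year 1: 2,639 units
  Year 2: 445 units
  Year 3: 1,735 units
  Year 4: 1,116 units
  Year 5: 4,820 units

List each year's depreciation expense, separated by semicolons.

Depreciable base = $284,900 − $69,800 = $215,100.
Rate = $215,100 / 10,755 units = $20 per unit.
Year 1: 2,639 × $20 = $52,780. Book value $232,120.
Year 2: 445 × $20 = $8,900. Book value $223,220.
Year 3: 1,735 × $20 = $34,700. Book value $188,520.
Year 4: 1,116 × $20 = $22,320. Book value $166,200.
Year 5: 4,820 × $20 = $96,400. Book value $69,800.

$52,780; $8,900; $34,700; $22,320; $96,400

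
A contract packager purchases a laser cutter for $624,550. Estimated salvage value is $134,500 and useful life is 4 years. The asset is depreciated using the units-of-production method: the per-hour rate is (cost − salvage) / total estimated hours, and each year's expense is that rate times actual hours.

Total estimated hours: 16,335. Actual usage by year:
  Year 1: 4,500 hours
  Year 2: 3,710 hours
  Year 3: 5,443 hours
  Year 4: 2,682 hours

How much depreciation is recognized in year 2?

$111,300

Depreciable base = $624,550 − $134,500 = $490,050.
Rate = $490,050 / 16,335 hours = $30 per hour.
Year 1: 4,500 × $30 = $135,000. Book value $489,550.
Year 2: 3,710 × $30 = $111,300. Book value $378,250.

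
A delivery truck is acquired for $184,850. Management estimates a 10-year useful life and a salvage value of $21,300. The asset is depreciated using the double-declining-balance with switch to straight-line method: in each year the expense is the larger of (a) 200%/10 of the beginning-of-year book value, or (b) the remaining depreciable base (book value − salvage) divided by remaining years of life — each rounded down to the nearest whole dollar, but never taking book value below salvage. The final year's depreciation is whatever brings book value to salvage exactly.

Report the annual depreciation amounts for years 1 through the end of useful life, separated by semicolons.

$36,970; $29,576; $23,660; $18,928; $15,143; $12,114; $9,691; $7,753; $6,203; $3,512

Depreciable base = $184,850 − $21,300 = $163,550.
Year 1: DB = ⌊$184,850 × 200%/10⌋ = $36,970; SL = ⌊$163,550/10⌋ = $16,355 → take DB $36,970. Book value $147,880.
Year 2: DB = ⌊$147,880 × 200%/10⌋ = $29,576; SL = ⌊$126,580/9⌋ = $14,064 → take DB $29,576. Book value $118,304.
Year 3: DB = ⌊$118,304 × 200%/10⌋ = $23,660; SL = ⌊$97,004/8⌋ = $12,125 → take DB $23,660. Book value $94,644.
Year 4: DB = ⌊$94,644 × 200%/10⌋ = $18,928; SL = ⌊$73,344/7⌋ = $10,477 → take DB $18,928. Book value $75,716.
Year 5: DB = ⌊$75,716 × 200%/10⌋ = $15,143; SL = ⌊$54,416/6⌋ = $9,069 → take DB $15,143. Book value $60,573.
Year 6: DB = ⌊$60,573 × 200%/10⌋ = $12,114; SL = ⌊$39,273/5⌋ = $7,854 → take DB $12,114. Book value $48,459.
Year 7: DB = ⌊$48,459 × 200%/10⌋ = $9,691; SL = ⌊$27,159/4⌋ = $6,789 → take DB $9,691. Book value $38,768.
Year 8: DB = ⌊$38,768 × 200%/10⌋ = $7,753; SL = ⌊$17,468/3⌋ = $5,822 → take DB $7,753. Book value $31,015.
Year 9: DB = ⌊$31,015 × 200%/10⌋ = $6,203; SL = ⌊$9,715/2⌋ = $4,857 → take DB $6,203. Book value $24,812.
Year 10 (final): $24,812 − $21,300 = $3,512. Book value $21,300.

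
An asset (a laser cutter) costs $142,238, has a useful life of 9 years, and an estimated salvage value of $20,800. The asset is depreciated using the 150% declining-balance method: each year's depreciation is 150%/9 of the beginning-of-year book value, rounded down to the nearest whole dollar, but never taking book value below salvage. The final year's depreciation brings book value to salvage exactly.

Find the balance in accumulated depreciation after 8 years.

$109,156

Depreciable base = $142,238 − $20,800 = $121,438.
Year 1: ⌊$142,238 × 150%/9⌋ = $23,706. Book value $118,532.
Year 2: ⌊$118,532 × 150%/9⌋ = $19,755. Book value $98,777.
Year 3: ⌊$98,777 × 150%/9⌋ = $16,462. Book value $82,315.
Year 4: ⌊$82,315 × 150%/9⌋ = $13,719. Book value $68,596.
Year 5: ⌊$68,596 × 150%/9⌋ = $11,432. Book value $57,164.
Year 6: ⌊$57,164 × 150%/9⌋ = $9,527. Book value $47,637.
Year 7: ⌊$47,637 × 150%/9⌋ = $7,939. Book value $39,698.
Year 8: ⌊$39,698 × 150%/9⌋ = $6,616. Book value $33,082.
Accumulated through year 8 = $142,238 − $33,082 = $109,156.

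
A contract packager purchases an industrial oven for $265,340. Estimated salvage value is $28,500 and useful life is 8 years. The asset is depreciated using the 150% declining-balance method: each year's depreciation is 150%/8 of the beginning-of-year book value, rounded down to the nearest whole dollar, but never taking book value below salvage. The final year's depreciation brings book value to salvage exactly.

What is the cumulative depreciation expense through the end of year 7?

Depreciable base = $265,340 − $28,500 = $236,840.
Year 1: ⌊$265,340 × 150%/8⌋ = $49,751. Book value $215,589.
Year 2: ⌊$215,589 × 150%/8⌋ = $40,422. Book value $175,167.
Year 3: ⌊$175,167 × 150%/8⌋ = $32,843. Book value $142,324.
Year 4: ⌊$142,324 × 150%/8⌋ = $26,685. Book value $115,639.
Year 5: ⌊$115,639 × 150%/8⌋ = $21,682. Book value $93,957.
Year 6: ⌊$93,957 × 150%/8⌋ = $17,616. Book value $76,341.
Year 7: ⌊$76,341 × 150%/8⌋ = $14,313. Book value $62,028.
Accumulated through year 7 = $265,340 − $62,028 = $203,312.

$203,312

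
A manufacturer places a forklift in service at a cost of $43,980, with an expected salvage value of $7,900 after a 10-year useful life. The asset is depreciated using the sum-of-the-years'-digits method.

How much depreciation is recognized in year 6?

Depreciable base = $43,980 − $7,900 = $36,080.
Sum of the years' digits = 10+9+8+7+6+5+4+3+2+1 = 55.
Year 1: $36,080 × 10/55 = $6,560. Book value $37,420.
Year 2: $36,080 × 9/55 = $5,904. Book value $31,516.
Year 3: $36,080 × 8/55 = $5,248. Book value $26,268.
Year 4: $36,080 × 7/55 = $4,592. Book value $21,676.
Year 5: $36,080 × 6/55 = $3,936. Book value $17,740.
Year 6: $36,080 × 5/55 = $3,280. Book value $14,460.

$3,280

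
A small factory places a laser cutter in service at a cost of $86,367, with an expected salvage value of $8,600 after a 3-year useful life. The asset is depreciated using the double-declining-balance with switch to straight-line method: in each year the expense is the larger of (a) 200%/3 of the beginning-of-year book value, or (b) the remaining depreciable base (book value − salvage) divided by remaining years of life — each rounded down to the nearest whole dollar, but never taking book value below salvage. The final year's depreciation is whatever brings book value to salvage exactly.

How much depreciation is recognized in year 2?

$19,192

Depreciable base = $86,367 − $8,600 = $77,767.
Year 1: DB = ⌊$86,367 × 200%/3⌋ = $57,578; SL = ⌊$77,767/3⌋ = $25,922 → take DB $57,578. Book value $28,789.
Year 2: DB = ⌊$28,789 × 200%/3⌋ = $19,192; SL = ⌊$20,189/2⌋ = $10,094 → take DB $19,192. Book value $9,597.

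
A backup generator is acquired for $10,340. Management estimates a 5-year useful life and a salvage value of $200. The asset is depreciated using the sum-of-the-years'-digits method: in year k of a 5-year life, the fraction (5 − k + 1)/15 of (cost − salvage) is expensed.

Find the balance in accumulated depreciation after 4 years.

$9,464

Depreciable base = $10,340 − $200 = $10,140.
Sum of the years' digits = 5+4+3+2+1 = 15.
Year 1: $10,140 × 5/15 = $3,380. Book value $6,960.
Year 2: $10,140 × 4/15 = $2,704. Book value $4,256.
Year 3: $10,140 × 3/15 = $2,028. Book value $2,228.
Year 4: $10,140 × 2/15 = $1,352. Book value $876.
Accumulated through year 4 = $10,340 − $876 = $9,464.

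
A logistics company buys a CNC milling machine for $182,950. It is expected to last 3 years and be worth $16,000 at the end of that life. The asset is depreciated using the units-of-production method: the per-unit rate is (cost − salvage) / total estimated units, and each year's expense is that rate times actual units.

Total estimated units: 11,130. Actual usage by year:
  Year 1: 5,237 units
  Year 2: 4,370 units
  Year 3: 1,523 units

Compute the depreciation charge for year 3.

$22,845

Depreciable base = $182,950 − $16,000 = $166,950.
Rate = $166,950 / 11,130 units = $15 per unit.
Year 1: 5,237 × $15 = $78,555. Book value $104,395.
Year 2: 4,370 × $15 = $65,550. Book value $38,845.
Year 3: 1,523 × $15 = $22,845. Book value $16,000.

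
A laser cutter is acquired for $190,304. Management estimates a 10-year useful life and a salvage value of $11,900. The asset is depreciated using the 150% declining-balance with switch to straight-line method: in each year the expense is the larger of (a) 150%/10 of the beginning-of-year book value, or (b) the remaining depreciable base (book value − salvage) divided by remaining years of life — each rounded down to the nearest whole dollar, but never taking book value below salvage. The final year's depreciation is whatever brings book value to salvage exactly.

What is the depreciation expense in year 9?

Depreciable base = $190,304 − $11,900 = $178,404.
Year 1: DB = ⌊$190,304 × 150%/10⌋ = $28,545; SL = ⌊$178,404/10⌋ = $17,840 → take DB $28,545. Book value $161,759.
Year 2: DB = ⌊$161,759 × 150%/10⌋ = $24,263; SL = ⌊$149,859/9⌋ = $16,651 → take DB $24,263. Book value $137,496.
Year 3: DB = ⌊$137,496 × 150%/10⌋ = $20,624; SL = ⌊$125,596/8⌋ = $15,699 → take DB $20,624. Book value $116,872.
Year 4: DB = ⌊$116,872 × 150%/10⌋ = $17,530; SL = ⌊$104,972/7⌋ = $14,996 → take DB $17,530. Book value $99,342.
Year 5: DB = ⌊$99,342 × 150%/10⌋ = $14,901; SL = ⌊$87,442/6⌋ = $14,573 → take DB $14,901. Book value $84,441.
Year 6: DB = ⌊$84,441 × 150%/10⌋ = $12,666; SL = ⌊$72,541/5⌋ = $14,508 → take SL $14,508. Book value $69,933.
Year 7: DB = ⌊$69,933 × 150%/10⌋ = $10,489; SL = ⌊$58,033/4⌋ = $14,508 → take SL $14,508. Book value $55,425.
Year 8: DB = ⌊$55,425 × 150%/10⌋ = $8,313; SL = ⌊$43,525/3⌋ = $14,508 → take SL $14,508. Book value $40,917.
Year 9: DB = ⌊$40,917 × 150%/10⌋ = $6,137; SL = ⌊$29,017/2⌋ = $14,508 → take SL $14,508. Book value $26,409.

$14,508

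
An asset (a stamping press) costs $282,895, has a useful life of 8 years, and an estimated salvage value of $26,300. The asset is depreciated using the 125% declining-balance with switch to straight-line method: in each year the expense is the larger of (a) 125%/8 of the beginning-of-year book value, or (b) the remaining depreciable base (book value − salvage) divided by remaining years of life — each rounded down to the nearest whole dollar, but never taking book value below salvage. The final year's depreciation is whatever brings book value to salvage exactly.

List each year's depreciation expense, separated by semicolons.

$44,202; $37,295; $31,468; $28,726; $28,726; $28,726; $28,726; $28,726

Depreciable base = $282,895 − $26,300 = $256,595.
Year 1: DB = ⌊$282,895 × 125%/8⌋ = $44,202; SL = ⌊$256,595/8⌋ = $32,074 → take DB $44,202. Book value $238,693.
Year 2: DB = ⌊$238,693 × 125%/8⌋ = $37,295; SL = ⌊$212,393/7⌋ = $30,341 → take DB $37,295. Book value $201,398.
Year 3: DB = ⌊$201,398 × 125%/8⌋ = $31,468; SL = ⌊$175,098/6⌋ = $29,183 → take DB $31,468. Book value $169,930.
Year 4: DB = ⌊$169,930 × 125%/8⌋ = $26,551; SL = ⌊$143,630/5⌋ = $28,726 → take SL $28,726. Book value $141,204.
Year 5: DB = ⌊$141,204 × 125%/8⌋ = $22,063; SL = ⌊$114,904/4⌋ = $28,726 → take SL $28,726. Book value $112,478.
Year 6: DB = ⌊$112,478 × 125%/8⌋ = $17,574; SL = ⌊$86,178/3⌋ = $28,726 → take SL $28,726. Book value $83,752.
Year 7: DB = ⌊$83,752 × 125%/8⌋ = $13,086; SL = ⌊$57,452/2⌋ = $28,726 → take SL $28,726. Book value $55,026.
Year 8 (final): $55,026 − $26,300 = $28,726. Book value $26,300.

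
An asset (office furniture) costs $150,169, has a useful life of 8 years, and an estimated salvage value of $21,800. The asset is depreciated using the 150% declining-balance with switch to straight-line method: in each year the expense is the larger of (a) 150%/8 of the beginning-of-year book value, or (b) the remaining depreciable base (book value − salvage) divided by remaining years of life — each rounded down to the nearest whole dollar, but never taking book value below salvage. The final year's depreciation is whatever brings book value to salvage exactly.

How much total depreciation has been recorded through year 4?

Depreciable base = $150,169 − $21,800 = $128,369.
Year 1: DB = ⌊$150,169 × 150%/8⌋ = $28,156; SL = ⌊$128,369/8⌋ = $16,046 → take DB $28,156. Book value $122,013.
Year 2: DB = ⌊$122,013 × 150%/8⌋ = $22,877; SL = ⌊$100,213/7⌋ = $14,316 → take DB $22,877. Book value $99,136.
Year 3: DB = ⌊$99,136 × 150%/8⌋ = $18,588; SL = ⌊$77,336/6⌋ = $12,889 → take DB $18,588. Book value $80,548.
Year 4: DB = ⌊$80,548 × 150%/8⌋ = $15,102; SL = ⌊$58,748/5⌋ = $11,749 → take DB $15,102. Book value $65,446.
Accumulated through year 4 = $150,169 − $65,446 = $84,723.

$84,723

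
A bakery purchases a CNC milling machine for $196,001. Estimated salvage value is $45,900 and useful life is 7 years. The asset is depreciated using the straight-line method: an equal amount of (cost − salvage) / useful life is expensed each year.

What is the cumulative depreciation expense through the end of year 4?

Depreciable base = $196,001 − $45,900 = $150,101.
Annual expense = $150,101 / 7 = $21,443.
End of year 1: book value $174,558.
End of year 2: book value $153,115.
End of year 3: book value $131,672.
End of year 4: book value $110,229.
Accumulated through year 4 = $196,001 − $110,229 = $85,772.

$85,772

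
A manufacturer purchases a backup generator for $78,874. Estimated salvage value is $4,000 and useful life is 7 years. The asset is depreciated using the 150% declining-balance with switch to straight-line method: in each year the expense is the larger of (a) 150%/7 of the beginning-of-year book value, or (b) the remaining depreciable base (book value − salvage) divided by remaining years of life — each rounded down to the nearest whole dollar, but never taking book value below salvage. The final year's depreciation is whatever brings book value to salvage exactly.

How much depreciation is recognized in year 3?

$10,434

Depreciable base = $78,874 − $4,000 = $74,874.
Year 1: DB = ⌊$78,874 × 150%/7⌋ = $16,901; SL = ⌊$74,874/7⌋ = $10,696 → take DB $16,901. Book value $61,973.
Year 2: DB = ⌊$61,973 × 150%/7⌋ = $13,279; SL = ⌊$57,973/6⌋ = $9,662 → take DB $13,279. Book value $48,694.
Year 3: DB = ⌊$48,694 × 150%/7⌋ = $10,434; SL = ⌊$44,694/5⌋ = $8,938 → take DB $10,434. Book value $38,260.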